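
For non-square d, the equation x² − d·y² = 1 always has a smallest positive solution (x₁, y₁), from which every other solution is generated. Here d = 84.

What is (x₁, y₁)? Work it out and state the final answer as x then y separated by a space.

√84 → a₀=9, period (6,18); ℓ=2 even so k=1
a_0=9:  p_0=9·1+0=9,  q_0=9·0+1=1
a_1=6:  p_1=6·9+1=55,  q_1=6·1+0=6
→ (55, 6).  Check: 55²=3025, 84·6²=3024, difference 1.

55 6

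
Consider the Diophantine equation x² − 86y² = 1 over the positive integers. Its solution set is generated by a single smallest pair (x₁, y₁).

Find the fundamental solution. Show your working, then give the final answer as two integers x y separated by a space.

10405 1122

√86 = [9; 3,1,1,1,8,1,1,1,3,18, …], period ℓ=10 (even) → k=9
step 0: (9, 1)  from 9·(1,0) + (0,1)
…
step 2: (37, 4)  from 1·(28,3) + (9,1)
step 3: (65, 7)  from 1·(37,4) + (28,3)
step 4: (102, 11)  from 1·(65,7) + (37,4)
…
step 6: (983, 106)  from 1·(881,95) + (102,11)
step 7: (1864, 201)  from 1·(983,106) + (881,95)
step 8: (2847, 307)  from 1·(1864,201) + (983,106)
step 9: (10405, 1122)  from 3·(2847,307) + (1864,201)
(x₁, y₁) = (10405, 1122);  10405² − 86·1122² = 1 ✓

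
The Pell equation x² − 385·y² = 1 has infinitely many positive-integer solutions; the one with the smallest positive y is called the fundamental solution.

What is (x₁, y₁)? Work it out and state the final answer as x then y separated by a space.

√385 = [19; 1,1,1,1,1,…,1,1,38, …], period ℓ=16 (even) → k=15
a_0=19:  p_0=19·1+0=19,  q_0=19·0+1=1
a_1=1:  p_1=1·19+1=20,  q_1=1·1+0=1
…
a_3=1:  p_3=1·39+20=59,  q_3=1·2+1=3
a_4=1:  p_4=1·59+39=98,  q_4=1·3+2=5
…
a_7=1:  p_7=1·569+157=726,  q_7=1·29+8=37
…
a_9=1:  p_9=1·2021+726=2747,  q_9=1·103+37=140
…
a_11=1:  p_11=1·10262+2747=13009,  q_11=1·523+140=663
a_12=1:  p_12=1·13009+10262=23271,  q_12=1·663+523=1186
a_13=1:  p_13=1·23271+13009=36280,  q_13=1·1186+663=1849
a_14=1:  p_14=1·36280+23271=59551,  q_14=1·1849+1186=3035
a_15=1:  p_15=1·59551+36280=95831,  q_15=1·3035+1849=4884
fundamental: x₁=95831, y₁=4884  (since 9183580561 − 385·23853456 = 1)

95831 4884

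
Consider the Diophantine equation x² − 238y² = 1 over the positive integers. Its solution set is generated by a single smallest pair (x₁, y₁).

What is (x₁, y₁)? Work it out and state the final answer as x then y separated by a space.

11663 756

√238 = [15; 2,2,1,14,1,2,2,30, …], period ℓ=8 (even) → k=7
step 0: (15, 1)  from 15·(1,0) + (0,1)
…
step 3: (108, 7)  from 1·(77,5) + (31,2)
step 4: (1589, 103)  from 14·(108,7) + (77,5)
step 5: (1697, 110)  from 1·(1589,103) + (108,7)
step 6: (4983, 323)  from 2·(1697,110) + (1589,103)
step 7: (11663, 756)  from 2·(4983,323) + (1697,110)
fundamental: x₁=11663, y₁=756  (since 136025569 − 238·571536 = 1)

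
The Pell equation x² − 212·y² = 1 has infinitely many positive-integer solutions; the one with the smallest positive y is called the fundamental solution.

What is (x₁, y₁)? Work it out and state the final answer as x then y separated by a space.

66249 4550

[14; 1,1,3,1,1,…,1,1,28] for √212; ℓ=14 ⇒ convergent index 13
k=0  a_k=14  p_k/q_k = 14/1
k=1  a_k=1  p_k/q_k = 15/1
k=2  a_k=1  p_k/q_k = 29/2
…
k=4  a_k=1  p_k/q_k = 131/9
…
k=6  a_k=1  p_k/q_k = 364/25
…
k=9  a_k=1  p_k/q_k = 5198/357
…
k=12  a_k=1  p_k/q_k = 37114/2549
k=13  a_k=1  p_k/q_k = 66249/4550
→ (66249, 4550).  Check: 66249²=4388930001, 212·4550²=4388930000, difference 1.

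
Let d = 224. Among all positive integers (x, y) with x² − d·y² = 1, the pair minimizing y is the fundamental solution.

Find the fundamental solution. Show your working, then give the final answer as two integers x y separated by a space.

15 1

√224 = [14; 1,28, …], period ℓ=2 (even) → k=1
i=0: a=14 ⇒ p=14, q=1
i=1: a=1 ⇒ p=15, q=1
fundamental: x₁=15, y₁=1  (since 225 − 224·1 = 1)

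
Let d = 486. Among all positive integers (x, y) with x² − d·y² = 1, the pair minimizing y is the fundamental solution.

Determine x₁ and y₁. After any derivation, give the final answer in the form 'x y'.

d=486: √d = [22; 22,44] (ℓ=2, even), read p_1/q_1
k=0  a_k=22  p_k/q_k = 22/1
k=1  a_k=22  p_k/q_k = 485/22
(x₁, y₁) = (485, 22);  485² − 486·22² = 1 ✓

485 22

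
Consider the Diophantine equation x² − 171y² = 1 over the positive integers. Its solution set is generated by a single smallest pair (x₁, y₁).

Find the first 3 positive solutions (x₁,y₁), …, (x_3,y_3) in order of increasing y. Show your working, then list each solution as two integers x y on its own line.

[13; 13,26] for √171; ℓ=2 ⇒ convergent index 1
k=0  a_k=13  p_k/q_k = 13/1
k=1  a_k=13  p_k/q_k = 170/13
(x₁, y₁) = (170, 13);  170² − 171·13² = 1 ✓
(170+13√171)^2 = 57799 + 4420√171
(170+13√171)^3 = 19651490 + 1502787√171

170 13
57799 4420
19651490 1502787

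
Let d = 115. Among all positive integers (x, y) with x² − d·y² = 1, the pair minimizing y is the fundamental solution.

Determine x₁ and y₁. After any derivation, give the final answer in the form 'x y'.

1126 105

√115 = [10; 1,2,1,1,1,1,1,2,1,20, …], period ℓ=10 (even) → k=9
k=0  a_k=10  p_k/q_k = 10/1
k=1  a_k=1  p_k/q_k = 11/1
k=2  a_k=2  p_k/q_k = 32/3
k=3  a_k=1  p_k/q_k = 43/4
k=4  a_k=1  p_k/q_k = 75/7
k=5  a_k=1  p_k/q_k = 118/11
…
k=7  a_k=1  p_k/q_k = 311/29
k=8  a_k=2  p_k/q_k = 815/76
k=9  a_k=1  p_k/q_k = 1126/105
→ (1126, 105).  Check: 1126²=1267876, 115·105²=1267875, difference 1.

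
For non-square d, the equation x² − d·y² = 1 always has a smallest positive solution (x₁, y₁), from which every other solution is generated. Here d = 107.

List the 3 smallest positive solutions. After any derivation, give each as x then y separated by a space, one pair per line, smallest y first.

962 93
1850887 178932
3561105626 344265075

[10; 2,1,9,1,2,20] for √107; ℓ=6 ⇒ convergent index 5
step 0: (10, 1)  from 10·(1,0) + (0,1)
step 1: (21, 2)  from 2·(10,1) + (1,0)
step 2: (31, 3)  from 1·(21,2) + (10,1)
…
step 4: (331, 32)  from 1·(300,29) + (31,3)
step 5: (962, 93)  from 2·(331,32) + (300,29)
fundamental: x₁=962, y₁=93  (since 925444 − 107·8649 = 1)
n=2: (962,93)∘(962,93) = (962·962+107·93·93, 962·93+93·962) = (1850887,178932)
n=3: (1850887,178932)∘(962,93) = (962·1850887+107·93·178932, 962·178932+93·1850887) = (3561105626,344265075)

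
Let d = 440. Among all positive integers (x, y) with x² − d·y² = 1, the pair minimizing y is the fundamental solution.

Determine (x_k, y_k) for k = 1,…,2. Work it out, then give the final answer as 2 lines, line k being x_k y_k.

21 1
881 42

√440 → a₀=20, period (1,40); ℓ=2 even so k=1
i=0: a=20 ⇒ p=20, q=1
i=1: a=1 ⇒ p=21, q=1
(x₁, y₁) = (21, 1);  21² − 440·1² = 1 ✓
(x_2, y_2) = (21·21 + 440·1·1, 21·1 + 1·21) = (881, 42)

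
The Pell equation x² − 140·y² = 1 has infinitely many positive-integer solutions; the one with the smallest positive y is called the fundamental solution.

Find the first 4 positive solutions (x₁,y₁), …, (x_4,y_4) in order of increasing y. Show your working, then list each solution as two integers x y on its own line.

71 6
10081 852
1431431 120978
203253121 17178024

√140 → a₀=11, period (1,4,1,22); ℓ=4 even so k=3
step 0: (11, 1)  from 11·(1,0) + (0,1)
…
step 2: (59, 5)  from 4·(12,1) + (11,1)
step 3: (71, 6)  from 1·(59,5) + (12,1)
fundamental: x₁=71, y₁=6  (since 5041 − 140·36 = 1)
(71+6√140)^2 = 10081 + 852√140
(71+6√140)^3 = 1431431 + 120978√140
(71+6√140)^4 = 203253121 + 17178024√140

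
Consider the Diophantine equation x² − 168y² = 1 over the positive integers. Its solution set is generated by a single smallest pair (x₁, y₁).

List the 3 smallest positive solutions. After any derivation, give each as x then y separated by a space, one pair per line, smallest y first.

√168 = [12; 1,24, …], period ℓ=2 (even) → k=1
a_0=12:  p_0=12·1+0=12,  q_0=12·0+1=1
a_1=1:  p_1=1·12+1=13,  q_1=1·1+0=1
fundamental: x₁=13, y₁=1  (since 169 − 168·1 = 1)
(x_2, y_2) = (13·13 + 168·1·1, 13·1 + 1·13) = (337, 26)
(x_3, y_3) = (13·337 + 168·1·26, 13·26 + 1·337) = (8749, 675)

13 1
337 26
8749 675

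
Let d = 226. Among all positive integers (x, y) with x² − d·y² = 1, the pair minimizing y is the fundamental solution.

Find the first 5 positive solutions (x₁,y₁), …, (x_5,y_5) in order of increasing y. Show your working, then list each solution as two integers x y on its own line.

451 30
406801 27060
366934051 24408090
330974107201 22016070120
298538277761251 19858470840150

[15; 30] for √226; ℓ=1 ⇒ convergent index 1
i=0: a=15 ⇒ p=15, q=1
i=1: a=30 ⇒ p=451, q=30
→ (451, 30).  Check: 451²=203401, 226·30²=203400, difference 1.
(451+30√226)^2 = 406801 + 27060√226
(451+30√226)^3 = 366934051 + 24408090√226
(451+30√226)^4 = 330974107201 + 22016070120√226
(451+30√226)^5 = 298538277761251 + 19858470840150√226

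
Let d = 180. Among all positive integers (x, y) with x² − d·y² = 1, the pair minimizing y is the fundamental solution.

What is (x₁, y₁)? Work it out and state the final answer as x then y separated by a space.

161 12

√180 = [13; 2,2,2,26, …], period ℓ=4 (even) → k=3
k=0  a_k=13  p_k/q_k = 13/1
k=1  a_k=2  p_k/q_k = 27/2
k=2  a_k=2  p_k/q_k = 67/5
k=3  a_k=2  p_k/q_k = 161/12
→ (161, 12).  Check: 161²=25921, 180·12²=25920, difference 1.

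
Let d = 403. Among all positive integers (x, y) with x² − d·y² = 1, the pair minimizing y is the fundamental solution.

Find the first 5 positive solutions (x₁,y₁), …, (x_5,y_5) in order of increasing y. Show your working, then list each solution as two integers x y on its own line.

669878 33369
897473069767 44706317964
1202394930058086974 59895557730143415
1610915821914004898868577 80245432842261314788776
2158234137903017152358511160238 107509300122956754498421235241

√403 → a₀=20, period (13,2,1,3,1,3,1,2,13,40); ℓ=10 even so k=9
step 0: (20, 1)  from 20·(1,0) + (0,1)
step 1: (261, 13)  from 13·(20,1) + (1,0)
step 2: (542, 27)  from 2·(261,13) + (20,1)
step 3: (803, 40)  from 1·(542,27) + (261,13)
…
step 5: (3754, 187)  from 1·(2951,147) + (803,40)
step 6: (14213, 708)  from 3·(3754,187) + (2951,147)
…
step 8: (50147, 2498)  from 2·(17967,895) + (14213,708)
step 9: (669878, 33369)  from 13·(50147,2498) + (17967,895)
→ (669878, 33369).  Check: 669878²=448736534884, 403·33369²=448736534883, difference 1.
k=2:  x_2 = 669878·669878+403·33369·33369 = 897473069767,  y_2 = 669878·33369+33369·669878 = 44706317964
k=3:  x_3 = 669878·897473069767+403·33369·44706317964 = 1202394930058086974,  y_3 = 669878·44706317964+33369·897473069767 = 59895557730143415
k=4:  x_4 = 669878·1202394930058086974+403·33369·59895557730143415 = 1610915821914004898868577,  y_4 = 669878·59895557730143415+33369·1202394930058086974 = 80245432842261314788776
k=5:  x_5 = 669878·1610915821914004898868577+403·33369·80245432842261314788776 = 2158234137903017152358511160238,  y_5 = 669878·80245432842261314788776+33369·1610915821914004898868577 = 107509300122956754498421235241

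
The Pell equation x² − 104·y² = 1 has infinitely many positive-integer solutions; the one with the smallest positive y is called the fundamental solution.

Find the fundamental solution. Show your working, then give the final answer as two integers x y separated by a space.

√104 → a₀=10, period (5,20); ℓ=2 even so k=1
step 0: (10, 1)  from 10·(1,0) + (0,1)
step 1: (51, 5)  from 5·(10,1) + (1,0)
fundamental: x₁=51, y₁=5  (since 2601 − 104·25 = 1)

51 5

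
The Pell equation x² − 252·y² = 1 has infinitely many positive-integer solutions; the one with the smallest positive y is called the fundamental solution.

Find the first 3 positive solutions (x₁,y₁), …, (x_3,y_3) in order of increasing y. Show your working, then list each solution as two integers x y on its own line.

√252 → a₀=15, period (1,6,1,30); ℓ=4 even so k=3
k=0  a_k=15  p_k/q_k = 15/1
k=1  a_k=1  p_k/q_k = 16/1
k=2  a_k=6  p_k/q_k = 111/7
k=3  a_k=1  p_k/q_k = 127/8
→ (127, 8).  Check: 127²=16129, 252·8²=16128, difference 1.
(x_2, y_2) = (127·127 + 252·8·8, 127·8 + 8·127) = (32257, 2032)
(x_3, y_3) = (127·32257 + 252·8·2032, 127·2032 + 8·32257) = (8193151, 516120)

127 8
32257 2032
8193151 516120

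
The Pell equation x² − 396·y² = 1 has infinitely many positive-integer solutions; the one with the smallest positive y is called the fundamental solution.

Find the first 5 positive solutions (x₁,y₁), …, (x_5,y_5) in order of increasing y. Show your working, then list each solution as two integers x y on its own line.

[19; 1,8,1,38] for √396; ℓ=4 ⇒ convergent index 3
i=0: a=19 ⇒ p=19, q=1
…
i=2: a=8 ⇒ p=179, q=9
i=3: a=1 ⇒ p=199, q=10
(x₁, y₁) = (199, 10);  199² − 396·10² = 1 ✓
n=2: (199,10)∘(199,10) = (199·199+396·10·10, 199·10+10·199) = (79201,3980)
n=3: (79201,3980)∘(199,10) = (199·79201+396·10·3980, 199·3980+10·79201) = (31521799,1584030)
n=4: (31521799,1584030)∘(199,10) = (199·31521799+396·10·1584030, 199·1584030+10·31521799) = (12545596801,630439960)
n=5: (12545596801,630439960)∘(199,10) = (199·12545596801+396·10·630439960, 199·630439960+10·12545596801) = (4993116004999,250913520050)

199 10
79201 3980
31521799 1584030
12545596801 630439960
4993116004999 250913520050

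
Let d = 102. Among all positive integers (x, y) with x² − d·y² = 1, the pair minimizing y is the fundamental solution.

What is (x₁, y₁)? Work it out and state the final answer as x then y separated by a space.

101 10

√102 → a₀=10, period (10,20); ℓ=2 even so k=1
a_0=10:  p_0=10·1+0=10,  q_0=10·0+1=1
a_1=10:  p_1=10·10+1=101,  q_1=10·1+0=10
(x₁, y₁) = (101, 10);  101² − 102·10² = 1 ✓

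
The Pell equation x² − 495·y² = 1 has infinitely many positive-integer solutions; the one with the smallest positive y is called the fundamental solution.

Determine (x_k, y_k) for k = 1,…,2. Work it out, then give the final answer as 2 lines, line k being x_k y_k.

√495 → a₀=22, period (4,44); ℓ=2 even so k=1
i=0: a=22 ⇒ p=22, q=1
i=1: a=4 ⇒ p=89, q=4
(x₁, y₁) = (89, 4);  89² − 495·4² = 1 ✓
k=2:  x_2 = 89·89+495·4·4 = 15841,  y_2 = 89·4+4·89 = 712

89 4
15841 712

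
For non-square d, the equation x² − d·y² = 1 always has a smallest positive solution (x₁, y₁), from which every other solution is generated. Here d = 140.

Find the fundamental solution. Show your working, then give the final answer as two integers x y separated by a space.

71 6

√140 = [11; 1,4,1,22, …], period ℓ=4 (even) → k=3
a_0=11:  p_0=11·1+0=11,  q_0=11·0+1=1
…
a_2=4:  p_2=4·12+11=59,  q_2=4·1+1=5
a_3=1:  p_3=1·59+12=71,  q_3=1·5+1=6
fundamental: x₁=71, y₁=6  (since 5041 − 140·36 = 1)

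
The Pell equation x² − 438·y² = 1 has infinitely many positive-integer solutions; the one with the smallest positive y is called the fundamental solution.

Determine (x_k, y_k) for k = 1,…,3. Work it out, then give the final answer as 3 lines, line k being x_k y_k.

293 14
171697 8204
100614149 4807530

[20; 1,12,1,40] for √438; ℓ=4 ⇒ convergent index 3
a_0=20:  p_0=20·1+0=20,  q_0=20·0+1=1
a_1=1:  p_1=1·20+1=21,  q_1=1·1+0=1
a_2=12:  p_2=12·21+20=272,  q_2=12·1+1=13
a_3=1:  p_3=1·272+21=293,  q_3=1·13+1=14
(x₁, y₁) = (293, 14);  293² − 438·14² = 1 ✓
(x_2, y_2) = (293·293 + 438·14·14, 293·14 + 14·293) = (171697, 8204)
(x_3, y_3) = (293·171697 + 438·14·8204, 293·8204 + 14·171697) = (100614149, 4807530)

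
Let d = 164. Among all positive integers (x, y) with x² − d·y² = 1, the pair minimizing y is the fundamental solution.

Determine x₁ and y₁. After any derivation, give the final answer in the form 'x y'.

2049 160

√164 = [12; 1,4,6,4,1,24, …], period ℓ=6 (even) → k=5
step 0: (12, 1)  from 12·(1,0) + (0,1)
step 1: (13, 1)  from 1·(12,1) + (1,0)
step 2: (64, 5)  from 4·(13,1) + (12,1)
…
step 4: (1652, 129)  from 4·(397,31) + (64,5)
step 5: (2049, 160)  from 1·(1652,129) + (397,31)
(x₁, y₁) = (2049, 160);  2049² − 164·160² = 1 ✓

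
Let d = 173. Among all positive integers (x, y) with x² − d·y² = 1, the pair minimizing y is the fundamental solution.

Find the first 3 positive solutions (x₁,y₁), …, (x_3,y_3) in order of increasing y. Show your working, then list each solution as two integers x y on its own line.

[13; 6,1,1,6,26] for √173; ℓ=5 ⇒ convergent index 9
a_0=13:  p_0=13·1+0=13,  q_0=13·0+1=1
a_1=6:  p_1=6·13+1=79,  q_1=6·1+0=6
a_2=1:  p_2=1·79+13=92,  q_2=1·6+1=7
a_3=1:  p_3=1·92+79=171,  q_3=1·7+6=13
a_4=6:  p_4=6·171+92=1118,  q_4=6·13+7=85
a_5=26:  p_5=26·1118+171=29239,  q_5=26·85+13=2223
a_6=6:  p_6=6·29239+1118=176552,  q_6=6·2223+85=13423
a_7=1:  p_7=1·176552+29239=205791,  q_7=1·13423+2223=15646
a_8=1:  p_8=1·205791+176552=382343,  q_8=1·15646+13423=29069
a_9=6:  p_9=6·382343+205791=2499849,  q_9=6·29069+15646=190060
→ (2499849, 190060).  Check: 2499849²=6249245022801, 173·190060²=6249245022800, difference 1.
(2499849+190060√173)^2 = 12498490045601 + 950242601880√173
(2499849+190060√173)^3 = 62488675684008728649 + 4750926036134042180√173

2499849 190060
12498490045601 950242601880
62488675684008728649 4750926036134042180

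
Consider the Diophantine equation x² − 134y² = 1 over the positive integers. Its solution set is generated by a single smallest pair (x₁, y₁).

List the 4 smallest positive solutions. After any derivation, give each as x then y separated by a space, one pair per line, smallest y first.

√134 = [11; 1,1,2,1,3,…,1,1,22, …], period ℓ=14 (even) → k=13
k=0  a_k=11  p_k/q_k = 11/1
…
k=2  a_k=1  p_k/q_k = 23/2
k=3  a_k=2  p_k/q_k = 58/5
…
k=5  a_k=3  p_k/q_k = 301/26
k=6  a_k=1  p_k/q_k = 382/33
k=7  a_k=10  p_k/q_k = 4121/356
k=8  a_k=1  p_k/q_k = 4503/389
k=9  a_k=3  p_k/q_k = 17630/1523
k=10  a_k=1  p_k/q_k = 22133/1912
k=11  a_k=2  p_k/q_k = 61896/5347
k=12  a_k=1  p_k/q_k = 84029/7259
k=13  a_k=1  p_k/q_k = 145925/12606
(x₁, y₁) = (145925, 12606);  145925² − 134·12606² = 1 ✓
n=2: (145925,12606)∘(145925,12606) = (145925·145925+134·12606·12606, 145925·12606+12606·145925) = (42588211249,3679061100)
n=3: (42588211249,3679061100)∘(145925,12606) = (145925·42588211249+134·12606·3679061100, 145925·3679061100+12606·42588211249) = (12429369452874725,1073733982022394)
n=4: (12429369452874725,1073733982022394)∘(145925,12606) = (145925·12429369452874725+134·12606·1073733982022394, 145925·1073733982022394+12606·12429369452874725) = (3627511474778900280001,313369262649556627800)

145925 12606
42588211249 3679061100
12429369452874725 1073733982022394
3627511474778900280001 313369262649556627800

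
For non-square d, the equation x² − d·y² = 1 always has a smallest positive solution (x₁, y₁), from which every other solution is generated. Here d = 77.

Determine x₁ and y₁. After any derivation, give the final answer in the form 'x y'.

[8; 1,3,2,3,1,16] for √77; ℓ=6 ⇒ convergent index 5
a_0=8:  p_0=8·1+0=8,  q_0=8·0+1=1
a_1=1:  p_1=1·8+1=9,  q_1=1·1+0=1
a_2=3:  p_2=3·9+8=35,  q_2=3·1+1=4
a_3=2:  p_3=2·35+9=79,  q_3=2·4+1=9
a_4=3:  p_4=3·79+35=272,  q_4=3·9+4=31
a_5=1:  p_5=1·272+79=351,  q_5=1·31+9=40
→ (351, 40).  Check: 351²=123201, 77·40²=123200, difference 1.

351 40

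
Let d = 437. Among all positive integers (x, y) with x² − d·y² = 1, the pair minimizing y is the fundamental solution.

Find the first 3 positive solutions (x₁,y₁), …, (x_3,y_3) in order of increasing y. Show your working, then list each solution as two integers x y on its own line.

√437 → a₀=20, period (1,9,2,9,1,40); ℓ=6 even so k=5
step 0: (20, 1)  from 20·(1,0) + (0,1)
step 1: (21, 1)  from 1·(20,1) + (1,0)
…
step 3: (439, 21)  from 2·(209,10) + (21,1)
step 4: (4160, 199)  from 9·(439,21) + (209,10)
step 5: (4599, 220)  from 1·(4160,199) + (439,21)
(x₁, y₁) = (4599, 220);  4599² − 437·220² = 1 ✓
k=2:  x_2 = 4599·4599+437·220·220 = 42301601,  y_2 = 4599·220+220·4599 = 2023560
k=3:  x_3 = 4599·42301601+437·220·2023560 = 389090121399,  y_3 = 4599·2023560+220·42301601 = 18612704660

4599 220
42301601 2023560
389090121399 18612704660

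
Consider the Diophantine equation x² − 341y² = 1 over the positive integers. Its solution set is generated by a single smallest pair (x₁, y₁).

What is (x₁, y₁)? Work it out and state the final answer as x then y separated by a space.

√341 → a₀=18, period (2,6,1,8,2,…,6,2,36); ℓ=14 even so k=13
a_0=18:  p_0=18·1+0=18,  q_0=18·0+1=1
a_1=2:  p_1=2·18+1=37,  q_1=2·1+0=2
a_2=6:  p_2=6·37+18=240,  q_2=6·2+1=13
…
a_6=1:  p_6=1·5189+2456=7645,  q_6=1·281+133=414
a_7=2:  p_7=2·7645+5189=20479,  q_7=2·414+281=1109
a_8=1:  p_8=1·20479+7645=28124,  q_8=1·1109+414=1523
a_9=2:  p_9=2·28124+20479=76727,  q_9=2·1523+1109=4155
a_10=8:  p_10=8·76727+28124=641940,  q_10=8·4155+1523=34763
a_11=1:  p_11=1·641940+76727=718667,  q_11=1·34763+4155=38918
a_12=6:  p_12=6·718667+641940=4953942,  q_12=6·38918+34763=268271
a_13=2:  p_13=2·4953942+718667=10626551,  q_13=2·268271+38918=575460
fundamental: x₁=10626551, y₁=575460  (since 112923586155601 − 341·331154211600 = 1)

10626551 575460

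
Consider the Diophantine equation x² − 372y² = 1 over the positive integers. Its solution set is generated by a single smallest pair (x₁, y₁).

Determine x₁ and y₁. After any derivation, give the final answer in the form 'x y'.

√372 = [19; 3,2,12,2,3,38, …], period ℓ=6 (even) → k=5
k=0  a_k=19  p_k/q_k = 19/1
…
k=2  a_k=2  p_k/q_k = 135/7
k=3  a_k=12  p_k/q_k = 1678/87
k=4  a_k=2  p_k/q_k = 3491/181
k=5  a_k=3  p_k/q_k = 12151/630
(x₁, y₁) = (12151, 630);  12151² − 372·630² = 1 ✓

12151 630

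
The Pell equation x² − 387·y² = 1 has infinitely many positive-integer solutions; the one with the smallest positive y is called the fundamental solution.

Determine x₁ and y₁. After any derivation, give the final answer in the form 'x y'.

3482 177

√387 → a₀=19, period (1,2,19,2,1,38); ℓ=6 even so k=5
i=0: a=19 ⇒ p=19, q=1
i=1: a=1 ⇒ p=20, q=1
i=2: a=2 ⇒ p=59, q=3
i=3: a=19 ⇒ p=1141, q=58
i=4: a=2 ⇒ p=2341, q=119
i=5: a=1 ⇒ p=3482, q=177
fundamental: x₁=3482, y₁=177  (since 12124324 − 387·31329 = 1)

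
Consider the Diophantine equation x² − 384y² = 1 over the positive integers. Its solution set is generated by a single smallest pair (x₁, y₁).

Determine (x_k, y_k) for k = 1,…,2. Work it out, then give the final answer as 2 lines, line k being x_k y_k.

√384 → a₀=19, period (1,1,2,9,2,1,1,38); ℓ=8 even so k=7
i=0: a=19 ⇒ p=19, q=1
…
i=4: a=9 ⇒ p=921, q=47
i=5: a=2 ⇒ p=1940, q=99
i=6: a=1 ⇒ p=2861, q=146
i=7: a=1 ⇒ p=4801, q=245
→ (4801, 245).  Check: 4801²=23049601, 384·245²=23049600, difference 1.
(4801+245√384)^2 = 46099201 + 2352490√384

4801 245
46099201 2352490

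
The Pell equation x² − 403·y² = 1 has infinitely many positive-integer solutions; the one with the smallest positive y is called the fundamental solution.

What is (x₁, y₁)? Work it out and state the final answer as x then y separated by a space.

d=403: √d = [20; 13,2,1,3,1,3,1,2,13,40] (ℓ=10, even), read p_9/q_9
k=0  a_k=20  p_k/q_k = 20/1
…
k=2  a_k=2  p_k/q_k = 542/27
k=3  a_k=1  p_k/q_k = 803/40
…
k=5  a_k=1  p_k/q_k = 3754/187
…
k=8  a_k=2  p_k/q_k = 50147/2498
k=9  a_k=13  p_k/q_k = 669878/33369
(x₁, y₁) = (669878, 33369);  669878² − 403·33369² = 1 ✓

669878 33369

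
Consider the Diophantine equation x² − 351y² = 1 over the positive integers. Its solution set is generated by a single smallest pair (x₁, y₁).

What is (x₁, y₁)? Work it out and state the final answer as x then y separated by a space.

d=351: √d = [18; 1,2,1,3,2,2,2,3,1,2,1,36] (ℓ=12, even), read p_11/q_11
a_0=18:  p_0=18·1+0=18,  q_0=18·0+1=1
…
a_2=2:  p_2=2·19+18=56,  q_2=2·1+1=3
a_3=1:  p_3=1·56+19=75,  q_3=1·3+1=4
…
a_5=2:  p_5=2·281+75=637,  q_5=2·15+4=34
…
a_8=3:  p_8=3·3747+1555=12796,  q_8=3·200+83=683
a_9=1:  p_9=1·12796+3747=16543,  q_9=1·683+200=883
a_10=2:  p_10=2·16543+12796=45882,  q_10=2·883+683=2449
a_11=1:  p_11=1·45882+16543=62425,  q_11=1·2449+883=3332
→ (62425, 3332).  Check: 62425²=3896880625, 351·3332²=3896880624, difference 1.

62425 3332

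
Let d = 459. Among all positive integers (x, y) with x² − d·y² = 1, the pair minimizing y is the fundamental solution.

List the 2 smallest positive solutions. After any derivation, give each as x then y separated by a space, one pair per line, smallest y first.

√459 = [21; 2,2,1,4,21,4,1,2,2,42, …], period ℓ=10 (even) → k=9
step 0: (21, 1)  from 21·(1,0) + (0,1)
…
step 3: (150, 7)  from 1·(107,5) + (43,2)
…
step 7: (75692, 3533)  from 1·(60695,2833) + (14997,700)
step 8: (212079, 9899)  from 2·(75692,3533) + (60695,2833)
step 9: (499850, 23331)  from 2·(212079,9899) + (75692,3533)
fundamental: x₁=499850, y₁=23331  (since 249850022500 − 459·544335561 = 1)
k=2:  x_2 = 499850·499850+459·23331·23331 = 499700044999,  y_2 = 499850·23331+23331·499850 = 23324000700

499850 23331
499700044999 23324000700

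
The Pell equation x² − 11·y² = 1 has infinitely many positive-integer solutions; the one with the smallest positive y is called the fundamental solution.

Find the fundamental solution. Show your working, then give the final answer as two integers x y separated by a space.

d=11: √d = [3; 3,6] (ℓ=2, even), read p_1/q_1
k=0  a_k=3  p_k/q_k = 3/1
k=1  a_k=3  p_k/q_k = 10/3
(x₁, y₁) = (10, 3);  10² − 11·3² = 1 ✓

10 3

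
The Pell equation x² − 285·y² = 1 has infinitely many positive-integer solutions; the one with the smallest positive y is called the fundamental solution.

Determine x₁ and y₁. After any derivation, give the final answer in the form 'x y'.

d=285: √d = [16; 1,7,2,7,1,32] (ℓ=6, even), read p_5/q_5
i=0: a=16 ⇒ p=16, q=1
i=1: a=1 ⇒ p=17, q=1
…
i=4: a=7 ⇒ p=2144, q=127
i=5: a=1 ⇒ p=2431, q=144
→ (2431, 144).  Check: 2431²=5909761, 285·144²=5909760, difference 1.

2431 144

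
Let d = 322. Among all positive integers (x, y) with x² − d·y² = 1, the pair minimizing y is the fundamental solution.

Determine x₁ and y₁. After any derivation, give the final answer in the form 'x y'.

√322 → a₀=17, period (1,16,1,34); ℓ=4 even so k=3
i=0: a=17 ⇒ p=17, q=1
…
i=2: a=16 ⇒ p=305, q=17
i=3: a=1 ⇒ p=323, q=18
(x₁, y₁) = (323, 18);  323² − 322·18² = 1 ✓

323 18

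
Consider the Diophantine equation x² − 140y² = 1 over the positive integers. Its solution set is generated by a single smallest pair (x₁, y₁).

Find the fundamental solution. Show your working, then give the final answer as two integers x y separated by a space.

d=140: √d = [11; 1,4,1,22] (ℓ=4, even), read p_3/q_3
step 0: (11, 1)  from 11·(1,0) + (0,1)
…
step 2: (59, 5)  from 4·(12,1) + (11,1)
step 3: (71, 6)  from 1·(59,5) + (12,1)
(x₁, y₁) = (71, 6);  71² − 140·6² = 1 ✓

71 6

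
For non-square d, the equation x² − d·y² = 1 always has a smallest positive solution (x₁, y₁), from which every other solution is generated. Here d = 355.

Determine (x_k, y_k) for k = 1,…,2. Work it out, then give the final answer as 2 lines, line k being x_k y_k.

d=355: √d = [18; 1,5,3,3,1,6,1,3,3,5,1,36] (ℓ=12, even), read p_11/q_11
a_0=18:  p_0=18·1+0=18,  q_0=18·0+1=1
…
a_9=3:  p_9=3·46463+12002=151391,  q_9=3·2466+637=8035
a_10=5:  p_10=5·151391+46463=803418,  q_10=5·8035+2466=42641
a_11=1:  p_11=1·803418+151391=954809,  q_11=1·42641+8035=50676
→ (954809, 50676).  Check: 954809²=911660226481, 355·50676²=911660226480, difference 1.
(x_2, y_2) = (954809·954809 + 355·50676·50676, 954809·50676 + 50676·954809) = (1823320452961, 96771801768)

954809 50676
1823320452961 96771801768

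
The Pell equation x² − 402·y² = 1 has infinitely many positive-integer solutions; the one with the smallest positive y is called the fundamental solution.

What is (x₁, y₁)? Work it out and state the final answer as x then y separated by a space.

d=402: √d = [20; 20,40] (ℓ=2, even), read p_1/q_1
k=0  a_k=20  p_k/q_k = 20/1
k=1  a_k=20  p_k/q_k = 401/20
→ (401, 20).  Check: 401²=160801, 402·20²=160800, difference 1.

401 20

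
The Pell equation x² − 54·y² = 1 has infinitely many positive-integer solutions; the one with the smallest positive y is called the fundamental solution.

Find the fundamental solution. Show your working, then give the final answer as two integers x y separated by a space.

485 66

[7; 2,1,6,1,2,14] for √54; ℓ=6 ⇒ convergent index 5
i=0: a=7 ⇒ p=7, q=1
…
i=2: a=1 ⇒ p=22, q=3
i=3: a=6 ⇒ p=147, q=20
i=4: a=1 ⇒ p=169, q=23
i=5: a=2 ⇒ p=485, q=66
(x₁, y₁) = (485, 66);  485² − 54·66² = 1 ✓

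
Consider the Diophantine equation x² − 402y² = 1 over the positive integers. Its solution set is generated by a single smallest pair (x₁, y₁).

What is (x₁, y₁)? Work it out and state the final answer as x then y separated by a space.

√402 → a₀=20, period (20,40); ℓ=2 even so k=1
step 0: (20, 1)  from 20·(1,0) + (0,1)
step 1: (401, 20)  from 20·(20,1) + (1,0)
→ (401, 20).  Check: 401²=160801, 402·20²=160800, difference 1.

401 20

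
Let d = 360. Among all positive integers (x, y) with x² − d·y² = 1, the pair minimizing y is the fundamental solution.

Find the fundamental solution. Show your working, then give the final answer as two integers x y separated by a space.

√360 = [18; 1,36, …], period ℓ=2 (even) → k=1
k=0  a_k=18  p_k/q_k = 18/1
k=1  a_k=1  p_k/q_k = 19/1
fundamental: x₁=19, y₁=1  (since 361 − 360·1 = 1)

19 1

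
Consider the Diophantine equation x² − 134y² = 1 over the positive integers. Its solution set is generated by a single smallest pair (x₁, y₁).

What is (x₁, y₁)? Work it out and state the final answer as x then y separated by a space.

[11; 1,1,2,1,3,…,1,1,22] for √134; ℓ=14 ⇒ convergent index 13
k=0  a_k=11  p_k/q_k = 11/1
k=1  a_k=1  p_k/q_k = 12/1
k=2  a_k=1  p_k/q_k = 23/2
…
k=4  a_k=1  p_k/q_k = 81/7
k=5  a_k=3  p_k/q_k = 301/26
k=6  a_k=1  p_k/q_k = 382/33
k=7  a_k=10  p_k/q_k = 4121/356
k=8  a_k=1  p_k/q_k = 4503/389
k=9  a_k=3  p_k/q_k = 17630/1523
k=10  a_k=1  p_k/q_k = 22133/1912
…
k=12  a_k=1  p_k/q_k = 84029/7259
k=13  a_k=1  p_k/q_k = 145925/12606
fundamental: x₁=145925, y₁=12606  (since 21294105625 − 134·158911236 = 1)

145925 12606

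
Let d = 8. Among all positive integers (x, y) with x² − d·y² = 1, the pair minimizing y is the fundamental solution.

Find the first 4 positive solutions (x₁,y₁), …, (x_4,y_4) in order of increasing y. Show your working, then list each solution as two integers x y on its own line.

√8 = [2; 1,4, …], period ℓ=2 (even) → k=1
i=0: a=2 ⇒ p=2, q=1
i=1: a=1 ⇒ p=3, q=1
fundamental: x₁=3, y₁=1  (since 9 − 8·1 = 1)
n=2: (3,1)∘(3,1) = (3·3+8·1·1, 3·1+1·3) = (17,6)
n=3: (17,6)∘(3,1) = (3·17+8·1·6, 3·6+1·17) = (99,35)
n=4: (99,35)∘(3,1) = (3·99+8·1·35, 3·35+1·99) = (577,204)

3 1
17 6
99 35
577 204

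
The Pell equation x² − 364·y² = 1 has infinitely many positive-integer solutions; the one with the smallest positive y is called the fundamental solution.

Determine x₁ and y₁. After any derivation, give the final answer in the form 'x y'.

4954951 259710

√364 → a₀=19, period (12,1,2,3,1,8,1,3,2,1,12,38); ℓ=12 even so k=11
a_0=19:  p_0=19·1+0=19,  q_0=19·0+1=1
…
a_2=1:  p_2=1·229+19=248,  q_2=1·12+1=13
a_3=2:  p_3=2·248+229=725,  q_3=2·13+12=38
…
a_10=1:  p_10=1·270499+119872=390371,  q_10=1·14178+6283=20461
a_11=12:  p_11=12·390371+270499=4954951,  q_11=12·20461+14178=259710
→ (4954951, 259710).  Check: 4954951²=24551539412401, 364·259710²=24551539412400, difference 1.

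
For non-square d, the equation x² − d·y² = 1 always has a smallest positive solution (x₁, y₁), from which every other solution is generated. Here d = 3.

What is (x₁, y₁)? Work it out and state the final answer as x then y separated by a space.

√3 → a₀=1, period (1,2); ℓ=2 even so k=1
i=0: a=1 ⇒ p=1, q=1
i=1: a=1 ⇒ p=2, q=1
(x₁, y₁) = (2, 1);  2² − 3·1² = 1 ✓

2 1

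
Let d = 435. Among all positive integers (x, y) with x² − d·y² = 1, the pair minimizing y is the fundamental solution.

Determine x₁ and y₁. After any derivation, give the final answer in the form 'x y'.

√435 → a₀=20, period (1,5,1,40); ℓ=4 even so k=3
step 0: (20, 1)  from 20·(1,0) + (0,1)
step 1: (21, 1)  from 1·(20,1) + (1,0)
step 2: (125, 6)  from 5·(21,1) + (20,1)
step 3: (146, 7)  from 1·(125,6) + (21,1)
→ (146, 7).  Check: 146²=21316, 435·7²=21315, difference 1.

146 7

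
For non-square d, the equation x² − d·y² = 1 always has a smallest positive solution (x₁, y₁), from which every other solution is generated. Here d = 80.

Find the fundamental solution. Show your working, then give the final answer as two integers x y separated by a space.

9 1

[8; 1,16] for √80; ℓ=2 ⇒ convergent index 1
step 0: (8, 1)  from 8·(1,0) + (0,1)
step 1: (9, 1)  from 1·(8,1) + (1,0)
→ (9, 1).  Check: 9²=81, 80·1²=80, difference 1.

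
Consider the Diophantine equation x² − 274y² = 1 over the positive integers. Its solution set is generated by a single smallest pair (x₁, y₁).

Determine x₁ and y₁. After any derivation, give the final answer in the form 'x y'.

√274 = [16; 1,1,4,4,1,1,32, …], period ℓ=7 (odd) → k=13
a_0=16:  p_0=16·1+0=16,  q_0=16·0+1=1
a_1=1:  p_1=1·16+1=17,  q_1=1·1+0=1
a_2=1:  p_2=1·17+16=33,  q_2=1·1+1=2
…
a_5=1:  p_5=1·629+149=778,  q_5=1·38+9=47
…
a_8=1:  p_8=1·45802+1407=47209,  q_8=1·2767+85=2852
a_9=1:  p_9=1·47209+45802=93011,  q_9=1·2852+2767=5619
…
a_11=4:  p_11=4·419253+93011=1770023,  q_11=4·25328+5619=106931
a_12=1:  p_12=1·1770023+419253=2189276,  q_12=1·106931+25328=132259
a_13=1:  p_13=1·2189276+1770023=3959299,  q_13=1·132259+106931=239190
fundamental: x₁=3959299, y₁=239190  (since 15676048571401 − 274·57211856100 = 1)

3959299 239190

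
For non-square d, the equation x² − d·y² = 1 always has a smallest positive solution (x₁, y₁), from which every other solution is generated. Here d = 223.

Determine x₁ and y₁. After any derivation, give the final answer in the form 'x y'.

224 15

√223 → a₀=14, period (1,13,1,28); ℓ=4 even so k=3
a_0=14:  p_0=14·1+0=14,  q_0=14·0+1=1
…
a_2=13:  p_2=13·15+14=209,  q_2=13·1+1=14
a_3=1:  p_3=1·209+15=224,  q_3=1·14+1=15
→ (224, 15).  Check: 224²=50176, 223·15²=50175, difference 1.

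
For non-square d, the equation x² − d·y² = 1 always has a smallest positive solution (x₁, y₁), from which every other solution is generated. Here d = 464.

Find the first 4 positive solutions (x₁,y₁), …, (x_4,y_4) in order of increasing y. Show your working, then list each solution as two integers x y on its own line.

9801 455
192119201 8918910
3765920568201 174828473365
73819574785756801 3426987725981820

d=464: √d = [21; 1,1,5,1,1,1,5,1,1,42] (ℓ=10, even), read p_9/q_9
step 0: (21, 1)  from 21·(1,0) + (0,1)
…
step 4: (280, 13)  from 1·(237,11) + (43,2)
…
step 8: (5299, 246)  from 1·(4502,209) + (797,37)
step 9: (9801, 455)  from 1·(5299,246) + (4502,209)
→ (9801, 455).  Check: 9801²=96059601, 464·455²=96059600, difference 1.
n=2: (9801,455)∘(9801,455) = (9801·9801+464·455·455, 9801·455+455·9801) = (192119201,8918910)
n=3: (192119201,8918910)∘(9801,455) = (9801·192119201+464·455·8918910, 9801·8918910+455·192119201) = (3765920568201,174828473365)
n=4: (3765920568201,174828473365)∘(9801,455) = (9801·3765920568201+464·455·174828473365, 9801·174828473365+455·3765920568201) = (73819574785756801,3426987725981820)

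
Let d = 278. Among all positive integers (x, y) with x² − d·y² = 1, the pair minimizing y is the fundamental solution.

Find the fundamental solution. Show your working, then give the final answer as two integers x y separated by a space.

d=278: √d = [16; 1,2,16,2,1,32] (ℓ=6, even), read p_5/q_5
a_0=16:  p_0=16·1+0=16,  q_0=16·0+1=1
…
a_2=2:  p_2=2·17+16=50,  q_2=2·1+1=3
…
a_4=2:  p_4=2·817+50=1684,  q_4=2·49+3=101
a_5=1:  p_5=1·1684+817=2501,  q_5=1·101+49=150
(x₁, y₁) = (2501, 150);  2501² − 278·150² = 1 ✓

2501 150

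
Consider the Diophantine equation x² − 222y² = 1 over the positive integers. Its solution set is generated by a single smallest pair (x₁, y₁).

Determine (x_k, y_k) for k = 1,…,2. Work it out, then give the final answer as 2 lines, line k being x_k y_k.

149 10
44401 2980

√222 = [14; 1,8,1,28, …], period ℓ=4 (even) → k=3
i=0: a=14 ⇒ p=14, q=1
…
i=2: a=8 ⇒ p=134, q=9
i=3: a=1 ⇒ p=149, q=10
→ (149, 10).  Check: 149²=22201, 222·10²=22200, difference 1.
(149+10√222)^2 = 44401 + 2980√222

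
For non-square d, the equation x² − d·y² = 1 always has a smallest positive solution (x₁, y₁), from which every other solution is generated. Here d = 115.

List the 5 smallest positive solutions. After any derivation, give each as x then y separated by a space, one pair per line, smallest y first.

1126 105
2535751 236460
5710510126 532507815
12860066268001 1199207362920
28960863525028126 2700614448788025

[10; 1,2,1,1,1,1,1,2,1,20] for √115; ℓ=10 ⇒ convergent index 9
a_0=10:  p_0=10·1+0=10,  q_0=10·0+1=1
…
a_4=1:  p_4=1·43+32=75,  q_4=1·4+3=7
a_5=1:  p_5=1·75+43=118,  q_5=1·7+4=11
a_6=1:  p_6=1·118+75=193,  q_6=1·11+7=18
a_7=1:  p_7=1·193+118=311,  q_7=1·18+11=29
a_8=2:  p_8=2·311+193=815,  q_8=2·29+18=76
a_9=1:  p_9=1·815+311=1126,  q_9=1·76+29=105
(x₁, y₁) = (1126, 105);  1126² − 115·105² = 1 ✓
(x_2, y_2) = (1126·1126 + 115·105·105, 1126·105 + 105·1126) = (2535751, 236460)
(x_3, y_3) = (1126·2535751 + 115·105·236460, 1126·236460 + 105·2535751) = (5710510126, 532507815)
(x_4, y_4) = (1126·5710510126 + 115·105·532507815, 1126·532507815 + 105·5710510126) = (12860066268001, 1199207362920)
(x_5, y_5) = (1126·12860066268001 + 115·105·1199207362920, 1126·1199207362920 + 105·12860066268001) = (28960863525028126, 2700614448788025)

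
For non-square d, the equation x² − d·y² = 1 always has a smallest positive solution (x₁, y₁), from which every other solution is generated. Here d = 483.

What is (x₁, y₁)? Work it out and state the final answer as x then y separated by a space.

[21; 1,42] for √483; ℓ=2 ⇒ convergent index 1
a_0=21:  p_0=21·1+0=21,  q_0=21·0+1=1
a_1=1:  p_1=1·21+1=22,  q_1=1·1+0=1
→ (22, 1).  Check: 22²=484, 483·1²=483, difference 1.

22 1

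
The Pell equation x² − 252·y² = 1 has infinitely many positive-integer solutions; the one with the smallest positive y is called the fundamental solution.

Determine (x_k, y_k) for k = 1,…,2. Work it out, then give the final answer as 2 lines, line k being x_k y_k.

[15; 1,6,1,30] for √252; ℓ=4 ⇒ convergent index 3
a_0=15:  p_0=15·1+0=15,  q_0=15·0+1=1
…
a_2=6:  p_2=6·16+15=111,  q_2=6·1+1=7
a_3=1:  p_3=1·111+16=127,  q_3=1·7+1=8
(x₁, y₁) = (127, 8);  127² − 252·8² = 1 ✓
(127+8√252)^2 = 32257 + 2032√252

127 8
32257 2032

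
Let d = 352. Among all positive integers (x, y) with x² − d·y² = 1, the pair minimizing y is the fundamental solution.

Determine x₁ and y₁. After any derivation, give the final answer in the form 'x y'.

√352 = [18; 1,3,5,9,5,3,1,36, …], period ℓ=8 (even) → k=7
step 0: (18, 1)  from 18·(1,0) + (0,1)
step 1: (19, 1)  from 1·(18,1) + (1,0)
step 2: (75, 4)  from 3·(19,1) + (18,1)
step 3: (394, 21)  from 5·(75,4) + (19,1)
…
step 5: (18499, 986)  from 5·(3621,193) + (394,21)
step 6: (59118, 3151)  from 3·(18499,986) + (3621,193)
step 7: (77617, 4137)  from 1·(59118,3151) + (18499,986)
(x₁, y₁) = (77617, 4137);  77617² − 352·4137² = 1 ✓

77617 4137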